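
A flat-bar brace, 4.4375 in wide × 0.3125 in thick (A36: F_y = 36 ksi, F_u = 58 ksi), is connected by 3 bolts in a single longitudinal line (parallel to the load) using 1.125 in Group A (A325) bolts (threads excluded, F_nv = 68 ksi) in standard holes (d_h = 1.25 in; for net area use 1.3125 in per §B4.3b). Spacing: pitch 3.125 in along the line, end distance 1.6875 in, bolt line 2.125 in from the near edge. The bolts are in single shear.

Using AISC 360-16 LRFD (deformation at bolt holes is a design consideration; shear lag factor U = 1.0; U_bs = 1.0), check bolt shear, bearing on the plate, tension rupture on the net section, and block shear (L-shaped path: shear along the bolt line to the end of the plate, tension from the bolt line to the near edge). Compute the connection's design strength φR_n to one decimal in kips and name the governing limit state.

42.5 kips (net-section rupture governs)

Bolt shear: A_b = π(1.125)²/4 = 0.99402 in². φR_n = 0.75 × 68 × 0.99402 × 3 × 1 = 152.1 kips.
Bearing (0.3125 in plate, F_u = 58 ksi): end bolts L_c = 1.6875 − 1.25/2 = 1.0625, R_n = min(1.2×1.0625×0.3125×58, 2.4×1.125×0.3125×58) = 23.109 kips/bolt; interior L_c = 3.125 − 1.25 = 1.875, R_n = 40.781 kips/bolt. φR_n = 0.75 × (1×23.109 + 2×40.781) = 78.5 kips.
Tension rupture (net): A_n = (4.4375 − 1×1.3125)×0.3125 = 0.97656 in² (U = 1.0, A_e = A_n). φR_n = 0.75 × 58 × 0.97656 = 42.5 kips.
Block shear: shear path 1×[1.6875+2×3.125] = 1×7.9375 in, A_gv = 2.4805, A_nv = 1×(7.9375 − 2.5×1.3125)×0.3125 = 1.4551 in²; tension to near edge: (2.125 − 0.5×1.3125)×0.3125 = 0.45898 in². R_n = min(0.6×58×1.4551, 0.6×36×2.4805) + 1.0×58×0.45898 = min(50.637, 53.579) + 26.621 = 77.258 kips. φR_n = 0.75 × 77.258 = 57.9 kips.
Governing: min(152.1, 78.5, 42.5, 57.9) = 42.5 kips → net-section rupture.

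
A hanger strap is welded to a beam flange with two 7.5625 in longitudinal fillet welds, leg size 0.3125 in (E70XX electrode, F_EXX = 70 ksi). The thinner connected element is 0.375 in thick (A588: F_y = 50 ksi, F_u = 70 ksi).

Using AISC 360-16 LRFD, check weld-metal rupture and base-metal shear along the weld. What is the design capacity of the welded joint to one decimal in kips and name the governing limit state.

Weld metal: throat = 0.707×0.3125 = 0.22094 in, L = 2×7.5625 = 15.125 in. φR_n = 0.75 × 0.6 × 70 × 0.22094 × 15.125 = 105.3 kips.
Base metal shear (0.375 in plate): yield φR_n = 1.0×0.6×50×0.375×15.125 = 170.2 kips; rupture φR_n = 0.75×0.6×70×0.375×15.125 = 178.7 kips; take 170.2 kips (yield).
Governing: min(105.3, 170.2) = 105.3 kips → weld metal.

105.3 kips (weld metal governs)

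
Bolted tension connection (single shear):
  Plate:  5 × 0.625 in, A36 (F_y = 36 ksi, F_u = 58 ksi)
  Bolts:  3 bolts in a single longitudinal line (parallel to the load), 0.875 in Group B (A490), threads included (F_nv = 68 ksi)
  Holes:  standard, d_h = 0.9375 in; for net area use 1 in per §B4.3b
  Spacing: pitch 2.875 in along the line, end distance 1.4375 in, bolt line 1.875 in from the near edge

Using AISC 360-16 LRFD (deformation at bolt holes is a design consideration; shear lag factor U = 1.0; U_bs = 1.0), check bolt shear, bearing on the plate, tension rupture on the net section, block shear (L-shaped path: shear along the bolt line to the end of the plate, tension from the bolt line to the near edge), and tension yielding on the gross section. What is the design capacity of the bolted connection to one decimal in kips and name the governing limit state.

92.0 kips (bolt shear governs)

Bolt shear: A_b = π(0.875)²/4 = 0.60132 in². φR_n = 0.75 × 68 × 0.60132 × 3 × 1 = 92.0 kips.
Bearing (0.625 in plate, F_u = 58 ksi): end bolts L_c = 1.4375 − 0.9375/2 = 0.96875, R_n = min(1.2×0.96875×0.625×58, 2.4×0.875×0.625×58) = 42.141 kips/bolt; interior L_c = 2.875 − 0.9375 = 1.9375, R_n = 76.125 kips/bolt. φR_n = 0.75 × (1×42.141 + 2×76.125) = 145.8 kips.
Tension rupture (net): A_n = (5 − 1×1)×0.625 = 2.5 in² (U = 1.0, A_e = A_n). φR_n = 0.75 × 58 × 2.5 = 108.8 kips.
Block shear: shear path 1×[1.4375+2×2.875] = 1×7.1875 in, A_gv = 4.4922, A_nv = 1×(7.1875 − 2.5×1)×0.625 = 2.9297 in²; tension to near edge: (1.875 − 0.5×1)×0.625 = 0.85938 in². R_n = min(0.6×58×2.9297, 0.6×36×4.4922) + 1.0×58×0.85938 = min(101.95, 97.032) + 49.844 = 146.88 kips. φR_n = 0.75 × 146.88 = 110.2 kips.
Tension yield (gross): A_g = 5×0.625 = 3.125 in². φR_n = 0.90 × 36 × 3.125 = 101.3 kips.
Governing: min(92.0, 145.8, 108.8, 110.2, 101.3) = 92.0 kips → bolt shear.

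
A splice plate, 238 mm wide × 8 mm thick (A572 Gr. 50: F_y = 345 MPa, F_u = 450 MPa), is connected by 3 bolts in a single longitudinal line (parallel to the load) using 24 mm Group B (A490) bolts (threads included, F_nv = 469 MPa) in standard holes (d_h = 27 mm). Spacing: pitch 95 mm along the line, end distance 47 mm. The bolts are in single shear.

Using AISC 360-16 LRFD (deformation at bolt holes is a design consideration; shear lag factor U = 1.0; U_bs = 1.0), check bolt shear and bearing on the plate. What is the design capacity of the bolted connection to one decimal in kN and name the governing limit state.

419.6 kN (bearing governs)

Bolt shear: A_b = π(24)²/4 = 452.39 mm². φR_n = 0.75 × 469 × 452.39 × 3 × 1 = 477.4 kN.
Bearing (8 mm plate, F_u = 450 MPa): end bolts L_c = 47 − 27/2 = 33.5, R_n = min(1.2×33.5×8×450, 2.4×24×8×450) = 144.72 kN/bolt; interior L_c = 95 − 27 = 68, R_n = 207.36 kN/bolt. φR_n = 0.75 × (1×144.72 + 2×207.36) = 419.6 kN.
Governing: min(477.4, 419.6) = 419.6 kN → bearing.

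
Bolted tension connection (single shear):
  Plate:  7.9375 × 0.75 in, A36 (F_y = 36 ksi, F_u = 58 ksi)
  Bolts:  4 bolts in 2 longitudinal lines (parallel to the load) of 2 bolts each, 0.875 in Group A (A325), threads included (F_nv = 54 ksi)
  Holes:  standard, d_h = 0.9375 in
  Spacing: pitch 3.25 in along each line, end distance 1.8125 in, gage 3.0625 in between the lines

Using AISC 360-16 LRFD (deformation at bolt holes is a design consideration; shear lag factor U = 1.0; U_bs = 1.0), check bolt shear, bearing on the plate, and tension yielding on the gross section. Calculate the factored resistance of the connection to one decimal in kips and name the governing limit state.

Bolt shear: A_b = π(0.875)²/4 = 0.60132 in². φR_n = 0.75 × 54 × 0.60132 × 4 × 1 = 97.4 kips.
Bearing (0.75 in plate, F_u = 58 ksi): end bolts L_c = 1.8125 − 0.9375/2 = 1.34375, R_n = min(1.2×1.34375×0.75×58, 2.4×0.875×0.75×58) = 70.144 kips/bolt; interior L_c = 3.25 − 0.9375 = 2.3125, R_n = 91.35 kips/bolt. φR_n = 0.75 × (2×70.144 + 2×91.35) = 242.2 kips.
Tension yield (gross): A_g = 7.9375×0.75 = 5.9531 in². φR_n = 0.90 × 36 × 5.9531 = 192.9 kips.
Governing: min(97.4, 242.2, 192.9) = 97.4 kips → bolt shear.

97.4 kips (bolt shear governs)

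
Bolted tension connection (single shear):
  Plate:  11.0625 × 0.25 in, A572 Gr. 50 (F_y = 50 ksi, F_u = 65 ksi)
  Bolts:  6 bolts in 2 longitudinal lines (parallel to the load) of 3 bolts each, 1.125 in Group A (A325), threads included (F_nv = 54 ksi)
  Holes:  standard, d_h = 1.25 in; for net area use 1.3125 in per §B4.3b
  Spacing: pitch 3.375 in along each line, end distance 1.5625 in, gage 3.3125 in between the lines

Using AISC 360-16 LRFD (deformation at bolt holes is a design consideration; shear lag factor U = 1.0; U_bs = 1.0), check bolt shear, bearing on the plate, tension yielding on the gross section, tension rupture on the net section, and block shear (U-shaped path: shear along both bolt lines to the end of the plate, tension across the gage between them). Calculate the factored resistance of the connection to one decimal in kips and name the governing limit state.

Bolt shear: A_b = π(1.125)²/4 = 0.99402 in². φR_n = 0.75 × 54 × 0.99402 × 6 × 1 = 241.5 kips.
Bearing (0.25 in plate, F_u = 65 ksi): end bolts L_c = 1.5625 − 1.25/2 = 0.9375, R_n = min(1.2×0.9375×0.25×65, 2.4×1.125×0.25×65) = 18.281 kips/bolt; interior L_c = 3.375 − 1.25 = 2.125, R_n = 41.438 kips/bolt. φR_n = 0.75 × (2×18.281 + 4×41.438) = 151.7 kips.
Tension yield (gross): A_g = 11.0625×0.25 = 2.7656 in². φR_n = 0.90 × 50 × 2.7656 = 124.5 kips.
Tension rupture (net): A_n = (11.0625 − 2×1.3125)×0.25 = 2.1094 in² (U = 1.0, A_e = A_n). φR_n = 0.75 × 65 × 2.1094 = 102.8 kips.
Block shear: shear path 2×[1.5625+2×3.375] = 2×8.3125 in, A_gv = 4.1563, A_nv = 2×(8.3125 − 2.5×1.3125)×0.25 = 2.5156 in²; tension across gage: (3.3125 − 1×1.3125)×0.25 = 0.5 in². R_n = min(0.6×65×2.5156, 0.6×50×4.1563) + 1.0×65×0.5 = min(98.108, 124.69) + 32.5 = 130.61 kips. φR_n = 0.75 × 130.61 = 98.0 kips.
Governing: min(241.5, 151.7, 124.5, 102.8, 98.0) = 98.0 kips → block shear.

98.0 kips (block shear governs)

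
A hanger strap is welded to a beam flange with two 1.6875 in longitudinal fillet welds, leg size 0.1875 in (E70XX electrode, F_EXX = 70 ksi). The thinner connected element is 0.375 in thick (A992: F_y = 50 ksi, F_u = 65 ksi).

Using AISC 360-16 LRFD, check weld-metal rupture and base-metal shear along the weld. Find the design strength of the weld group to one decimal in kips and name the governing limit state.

14.1 kips (weld metal governs)

Weld metal: throat = 0.707×0.1875 = 0.13256 in, L = 2×1.6875 = 3.375 in. φR_n = 0.75 × 0.6 × 70 × 0.13256 × 3.375 = 14.1 kips.
Base metal shear (0.375 in plate): yield φR_n = 1.0×0.6×50×0.375×3.375 = 38.0 kips; rupture φR_n = 0.75×0.6×65×0.375×3.375 = 37.0 kips; take 37.0 kips (rupture).
Governing: min(14.1, 37.0) = 14.1 kips → weld metal.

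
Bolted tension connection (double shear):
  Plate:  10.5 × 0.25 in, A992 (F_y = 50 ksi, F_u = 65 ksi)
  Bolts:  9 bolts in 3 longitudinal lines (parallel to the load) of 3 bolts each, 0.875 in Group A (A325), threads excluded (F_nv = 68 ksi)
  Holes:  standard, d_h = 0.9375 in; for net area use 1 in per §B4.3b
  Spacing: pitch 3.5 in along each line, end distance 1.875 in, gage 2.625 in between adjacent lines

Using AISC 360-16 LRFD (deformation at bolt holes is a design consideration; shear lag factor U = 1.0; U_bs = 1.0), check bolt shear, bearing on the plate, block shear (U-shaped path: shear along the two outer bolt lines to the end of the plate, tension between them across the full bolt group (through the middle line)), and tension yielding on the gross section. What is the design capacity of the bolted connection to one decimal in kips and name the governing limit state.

Bolt shear: A_b = π(0.875)²/4 = 0.60132 in². φR_n = 0.75 × 68 × 0.60132 × 9 × 2 = 552.0 kips.
Bearing (0.25 in plate, F_u = 65 ksi): end bolts L_c = 1.875 − 0.9375/2 = 1.40625, R_n = min(1.2×1.40625×0.25×65, 2.4×0.875×0.25×65) = 27.422 kips/bolt; interior L_c = 3.5 − 0.9375 = 2.5625, R_n = 34.125 kips/bolt. φR_n = 0.75 × (3×27.422 + 6×34.125) = 215.3 kips.
Block shear: shear path 2×[1.875+2×3.5] = 2×8.875 in, A_gv = 4.4375, A_nv = 2×(8.875 − 2.5×1)×0.25 = 3.1875 in²; tension across gage: (5.25 − 2×1)×0.25 = 0.8125 in². R_n = min(0.6×65×3.1875, 0.6×50×4.4375) + 1.0×65×0.8125 = min(124.31, 133.13) + 52.813 = 177.12 kips. φR_n = 0.75 × 177.12 = 132.8 kips.
Tension yield (gross): A_g = 10.5×0.25 = 2.625 in². φR_n = 0.90 × 50 × 2.625 = 118.1 kips.
Governing: min(552.0, 215.3, 132.8, 118.1) = 118.1 kips → gross-section yield.

118.1 kips (gross-section yield governs)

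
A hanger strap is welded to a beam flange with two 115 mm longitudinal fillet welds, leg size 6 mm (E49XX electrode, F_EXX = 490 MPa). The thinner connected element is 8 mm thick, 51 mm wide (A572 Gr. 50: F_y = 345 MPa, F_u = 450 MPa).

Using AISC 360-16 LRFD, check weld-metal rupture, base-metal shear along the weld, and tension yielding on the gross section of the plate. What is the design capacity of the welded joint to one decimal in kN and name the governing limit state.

126.7 kN (gross-section yield governs)

Weld metal: throat = 0.707×6 = 4.242 mm, L = 2×115 = 230 mm. φR_n = 0.75 × 0.6 × 490 × 4.242 × 230 = 215.1 kN.
Base metal shear (8 mm plate): yield φR_n = 1.0×0.6×345×8×230 = 380.9 kN; rupture φR_n = 0.75×0.6×450×8×230 = 372.6 kN; take 372.6 kN (rupture).
Tension yield (gross): A_g = 51×8 = 408 mm². φR_n = 0.90 × 345 × 408 = 126.7 kN.
Governing: min(215.1, 372.6, 126.7) = 126.7 kN → gross-section yield.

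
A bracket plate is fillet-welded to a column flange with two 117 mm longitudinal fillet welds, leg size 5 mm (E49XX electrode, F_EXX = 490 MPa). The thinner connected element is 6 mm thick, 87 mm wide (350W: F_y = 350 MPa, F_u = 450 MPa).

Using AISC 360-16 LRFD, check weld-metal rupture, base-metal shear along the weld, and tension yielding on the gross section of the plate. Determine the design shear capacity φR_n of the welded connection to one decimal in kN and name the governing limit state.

Weld metal: throat = 0.707×5 = 3.535 mm, L = 2×117 = 234 mm. φR_n = 0.75 × 0.6 × 490 × 3.535 × 234 = 182.4 kN.
Base metal shear (6 mm plate): yield φR_n = 1.0×0.6×350×6×234 = 294.8 kN; rupture φR_n = 0.75×0.6×450×6×234 = 284.3 kN; take 284.3 kN (rupture).
Tension yield (gross): A_g = 87×6 = 522 mm². φR_n = 0.90 × 350 × 522 = 164.4 kN.
Governing: min(182.4, 284.3, 164.4) = 164.4 kN → gross-section yield.

164.4 kN (gross-section yield governs)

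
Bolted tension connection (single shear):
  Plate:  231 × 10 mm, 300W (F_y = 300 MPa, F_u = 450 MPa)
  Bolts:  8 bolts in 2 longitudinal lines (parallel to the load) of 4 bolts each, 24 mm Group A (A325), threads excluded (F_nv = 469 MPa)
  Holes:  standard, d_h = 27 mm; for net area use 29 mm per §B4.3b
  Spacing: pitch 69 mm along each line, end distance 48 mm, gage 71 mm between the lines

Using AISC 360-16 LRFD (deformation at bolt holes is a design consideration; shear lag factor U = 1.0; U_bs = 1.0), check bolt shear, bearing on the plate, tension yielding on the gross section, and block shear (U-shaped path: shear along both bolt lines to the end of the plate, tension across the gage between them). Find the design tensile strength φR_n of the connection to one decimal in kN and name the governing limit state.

623.7 kN (gross-section yield governs)

Bolt shear: A_b = π(24)²/4 = 452.39 mm². φR_n = 0.75 × 469 × 452.39 × 8 × 1 = 1273.0 kN.
Bearing (10 mm plate, F_u = 450 MPa): end bolts L_c = 48 − 27/2 = 34.5, R_n = min(1.2×34.5×10×450, 2.4×24×10×450) = 186.3 kN/bolt; interior L_c = 69 − 27 = 42, R_n = 226.8 kN/bolt. φR_n = 0.75 × (2×186.3 + 6×226.8) = 1300.1 kN.
Tension yield (gross): A_g = 231×10 = 2310 mm². φR_n = 0.90 × 300 × 2310 = 623.7 kN.
Block shear: shear path 2×[48+3×69] = 2×255 mm, A_gv = 5100, A_nv = 2×(255 − 3.5×29)×10 = 3070 mm²; tension across gage: (71 − 1×29)×10 = 420 mm². R_n = min(0.6×450×3070, 0.6×300×5100) + 1.0×450×420 = min(828.9, 918) + 189 = 1017.9 kN. φR_n = 0.75 × 1017.9 = 763.4 kN.
Governing: min(1273.0, 1300.1, 623.7, 763.4) = 623.7 kN → gross-section yield.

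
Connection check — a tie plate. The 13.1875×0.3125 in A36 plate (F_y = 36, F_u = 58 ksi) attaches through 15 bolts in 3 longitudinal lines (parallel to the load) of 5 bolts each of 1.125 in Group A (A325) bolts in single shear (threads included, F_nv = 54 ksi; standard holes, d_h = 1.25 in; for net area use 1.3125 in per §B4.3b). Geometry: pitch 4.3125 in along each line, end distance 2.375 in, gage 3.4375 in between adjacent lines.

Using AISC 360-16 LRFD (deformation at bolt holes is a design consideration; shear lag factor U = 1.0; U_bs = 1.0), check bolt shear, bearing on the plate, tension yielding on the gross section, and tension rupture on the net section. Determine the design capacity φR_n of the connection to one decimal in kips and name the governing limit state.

Bolt shear: A_b = π(1.125)²/4 = 0.99402 in². φR_n = 0.75 × 54 × 0.99402 × 15 × 1 = 603.9 kips.
Bearing (0.3125 in plate, F_u = 58 ksi): end bolts L_c = 2.375 − 1.25/2 = 1.75, R_n = min(1.2×1.75×0.3125×58, 2.4×1.125×0.3125×58) = 38.063 kips/bolt; interior L_c = 4.3125 − 1.25 = 3.0625, R_n = 48.938 kips/bolt. φR_n = 0.75 × (3×38.063 + 12×48.938) = 526.1 kips.
Tension yield (gross): A_g = 13.1875×0.3125 = 4.1211 in². φR_n = 0.90 × 36 × 4.1211 = 133.5 kips.
Tension rupture (net): A_n = (13.1875 − 3×1.3125)×0.3125 = 2.8906 in² (U = 1.0, A_e = A_n). φR_n = 0.75 × 58 × 2.8906 = 125.7 kips.
Governing: min(603.9, 526.1, 133.5, 125.7) = 125.7 kips → net-section rupture.

125.7 kips (net-section rupture governs)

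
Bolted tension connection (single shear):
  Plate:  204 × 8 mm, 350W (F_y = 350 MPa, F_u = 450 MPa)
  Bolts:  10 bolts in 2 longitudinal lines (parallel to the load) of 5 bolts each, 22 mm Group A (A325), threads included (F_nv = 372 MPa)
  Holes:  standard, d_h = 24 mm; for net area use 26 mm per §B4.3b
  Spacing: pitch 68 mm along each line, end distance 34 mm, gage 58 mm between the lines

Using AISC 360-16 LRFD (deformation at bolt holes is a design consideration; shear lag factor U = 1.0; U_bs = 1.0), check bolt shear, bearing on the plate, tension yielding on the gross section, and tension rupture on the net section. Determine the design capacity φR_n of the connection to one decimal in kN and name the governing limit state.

410.4 kN (net-section rupture governs)

Bolt shear: A_b = π(22)²/4 = 380.13 mm². φR_n = 0.75 × 372 × 380.13 × 10 × 1 = 1060.6 kN.
Bearing (8 mm plate, F_u = 450 MPa): end bolts L_c = 34 − 24/2 = 22, R_n = min(1.2×22×8×450, 2.4×22×8×450) = 95.04 kN/bolt; interior L_c = 68 − 24 = 44, R_n = 190.08 kN/bolt. φR_n = 0.75 × (2×95.04 + 8×190.08) = 1283.0 kN.
Tension yield (gross): A_g = 204×8 = 1632 mm². φR_n = 0.90 × 350 × 1632 = 514.1 kN.
Tension rupture (net): A_n = (204 − 2×26)×8 = 1216 mm² (U = 1.0, A_e = A_n). φR_n = 0.75 × 450 × 1216 = 410.4 kN.
Governing: min(1060.6, 1283.0, 514.1, 410.4) = 410.4 kN → net-section rupture.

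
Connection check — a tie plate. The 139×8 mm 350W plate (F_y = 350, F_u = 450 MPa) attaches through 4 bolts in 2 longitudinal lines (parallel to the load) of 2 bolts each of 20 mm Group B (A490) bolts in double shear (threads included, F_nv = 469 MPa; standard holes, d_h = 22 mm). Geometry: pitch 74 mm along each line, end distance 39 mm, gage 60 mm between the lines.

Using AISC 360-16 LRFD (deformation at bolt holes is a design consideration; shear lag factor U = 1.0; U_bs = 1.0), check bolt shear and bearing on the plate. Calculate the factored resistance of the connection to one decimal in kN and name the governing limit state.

440.6 kN (bearing governs)

Bolt shear: A_b = π(20)²/4 = 314.16 mm². φR_n = 0.75 × 469 × 314.16 × 4 × 2 = 884.0 kN.
Bearing (8 mm plate, F_u = 450 MPa): end bolts L_c = 39 − 22/2 = 28, R_n = min(1.2×28×8×450, 2.4×20×8×450) = 120.96 kN/bolt; interior L_c = 74 − 22 = 52, R_n = 172.8 kN/bolt. φR_n = 0.75 × (2×120.96 + 2×172.8) = 440.6 kN.
Governing: min(884.0, 440.6) = 440.6 kN → bearing.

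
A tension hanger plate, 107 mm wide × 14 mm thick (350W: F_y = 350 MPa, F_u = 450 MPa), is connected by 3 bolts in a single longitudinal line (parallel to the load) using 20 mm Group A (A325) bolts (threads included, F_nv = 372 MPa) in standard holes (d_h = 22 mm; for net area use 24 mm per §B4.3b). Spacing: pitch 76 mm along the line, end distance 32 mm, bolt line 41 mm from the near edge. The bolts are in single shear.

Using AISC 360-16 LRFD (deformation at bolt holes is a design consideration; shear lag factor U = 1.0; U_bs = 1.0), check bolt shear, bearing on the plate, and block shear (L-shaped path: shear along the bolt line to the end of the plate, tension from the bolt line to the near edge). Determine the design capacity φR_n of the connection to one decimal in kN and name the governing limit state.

Bolt shear: A_b = π(20)²/4 = 314.16 mm². φR_n = 0.75 × 372 × 314.16 × 3 × 1 = 263.0 kN.
Bearing (14 mm plate, F_u = 450 MPa): end bolts L_c = 32 − 22/2 = 21, R_n = min(1.2×21×14×450, 2.4×20×14×450) = 158.76 kN/bolt; interior L_c = 76 − 22 = 54, R_n = 302.4 kN/bolt. φR_n = 0.75 × (1×158.76 + 2×302.4) = 572.7 kN.
Block shear: shear path 1×[32+2×76] = 1×184 mm, A_gv = 2576, A_nv = 1×(184 − 2.5×24)×14 = 1736 mm²; tension to near edge: (41 − 0.5×24)×14 = 406 mm². R_n = min(0.6×450×1736, 0.6×350×2576) + 1.0×450×406 = min(468.72, 540.96) + 182.7 = 651.42 kN. φR_n = 0.75 × 651.42 = 488.6 kN.
Governing: min(263.0, 572.7, 488.6) = 263.0 kN → bolt shear.

263.0 kN (bolt shear governs)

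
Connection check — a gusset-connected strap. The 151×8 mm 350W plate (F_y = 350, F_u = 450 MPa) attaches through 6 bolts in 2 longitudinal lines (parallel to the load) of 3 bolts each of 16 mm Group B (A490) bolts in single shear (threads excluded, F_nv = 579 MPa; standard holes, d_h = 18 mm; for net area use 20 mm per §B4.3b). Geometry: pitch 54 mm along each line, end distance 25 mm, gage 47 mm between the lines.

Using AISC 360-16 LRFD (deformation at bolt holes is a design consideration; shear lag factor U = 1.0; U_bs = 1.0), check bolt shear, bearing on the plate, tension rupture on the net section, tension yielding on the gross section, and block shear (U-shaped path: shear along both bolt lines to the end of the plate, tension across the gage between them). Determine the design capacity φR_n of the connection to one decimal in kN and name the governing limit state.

Bolt shear: A_b = π(16)²/4 = 201.06 mm². φR_n = 0.75 × 579 × 201.06 × 6 × 1 = 523.9 kN.
Bearing (8 mm plate, F_u = 450 MPa): end bolts L_c = 25 − 18/2 = 16, R_n = min(1.2×16×8×450, 2.4×16×8×450) = 69.12 kN/bolt; interior L_c = 54 − 18 = 36, R_n = 138.24 kN/bolt. φR_n = 0.75 × (2×69.12 + 4×138.24) = 518.4 kN.
Tension rupture (net): A_n = (151 − 2×20)×8 = 888 mm² (U = 1.0, A_e = A_n). φR_n = 0.75 × 450 × 888 = 299.7 kN.
Tension yield (gross): A_g = 151×8 = 1208 mm². φR_n = 0.90 × 350 × 1208 = 380.5 kN.
Block shear: shear path 2×[25+2×54] = 2×133 mm, A_gv = 2128, A_nv = 2×(133 − 2.5×20)×8 = 1328 mm²; tension across gage: (47 − 1×20)×8 = 216 mm². R_n = min(0.6×450×1328, 0.6×350×2128) + 1.0×450×216 = min(358.56, 446.88) + 97.2 = 455.76 kN. φR_n = 0.75 × 455.76 = 341.8 kN.
Governing: min(523.9, 518.4, 299.7, 380.5, 341.8) = 299.7 kN → net-section rupture.

299.7 kN (net-section rupture governs)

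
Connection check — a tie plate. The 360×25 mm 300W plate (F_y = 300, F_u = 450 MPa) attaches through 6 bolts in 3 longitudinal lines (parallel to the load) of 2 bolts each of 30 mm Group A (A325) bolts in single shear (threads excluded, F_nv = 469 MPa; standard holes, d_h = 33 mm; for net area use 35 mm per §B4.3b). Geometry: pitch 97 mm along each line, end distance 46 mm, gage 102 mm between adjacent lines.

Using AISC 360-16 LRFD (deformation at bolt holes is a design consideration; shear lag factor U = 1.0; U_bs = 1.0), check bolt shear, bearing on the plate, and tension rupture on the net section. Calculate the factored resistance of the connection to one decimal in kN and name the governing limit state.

1491.8 kN (bolt shear governs)

Bolt shear: A_b = π(30)²/4 = 706.86 mm². φR_n = 0.75 × 469 × 706.86 × 6 × 1 = 1491.8 kN.
Bearing (25 mm plate, F_u = 450 MPa): end bolts L_c = 46 − 33/2 = 29.5, R_n = min(1.2×29.5×25×450, 2.4×30×25×450) = 398.25 kN/bolt; interior L_c = 97 − 33 = 64, R_n = 810 kN/bolt. φR_n = 0.75 × (3×398.25 + 3×810) = 2718.6 kN.
Tension rupture (net): A_n = (360 − 3×35)×25 = 6375 mm² (U = 1.0, A_e = A_n). φR_n = 0.75 × 450 × 6375 = 2151.6 kN.
Governing: min(1491.8, 2718.6, 2151.6) = 1491.8 kN → bolt shear.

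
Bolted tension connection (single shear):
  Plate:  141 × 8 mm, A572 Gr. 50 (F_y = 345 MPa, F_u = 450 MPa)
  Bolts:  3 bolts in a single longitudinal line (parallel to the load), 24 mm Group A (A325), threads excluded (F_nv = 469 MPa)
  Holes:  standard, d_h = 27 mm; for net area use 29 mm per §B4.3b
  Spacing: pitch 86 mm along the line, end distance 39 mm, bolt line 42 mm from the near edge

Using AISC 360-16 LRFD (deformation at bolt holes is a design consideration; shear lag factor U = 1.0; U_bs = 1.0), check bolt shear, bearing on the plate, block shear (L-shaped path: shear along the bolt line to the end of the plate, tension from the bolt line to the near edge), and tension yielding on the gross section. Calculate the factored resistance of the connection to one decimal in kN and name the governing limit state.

298.6 kN (block shear governs)

Bolt shear: A_b = π(24)²/4 = 452.39 mm². φR_n = 0.75 × 469 × 452.39 × 3 × 1 = 477.4 kN.
Bearing (8 mm plate, F_u = 450 MPa): end bolts L_c = 39 − 27/2 = 25.5, R_n = min(1.2×25.5×8×450, 2.4×24×8×450) = 110.16 kN/bolt; interior L_c = 86 − 27 = 59, R_n = 207.36 kN/bolt. φR_n = 0.75 × (1×110.16 + 2×207.36) = 393.7 kN.
Block shear: shear path 1×[39+2×86] = 1×211 mm, A_gv = 1688, A_nv = 1×(211 − 2.5×29)×8 = 1108 mm²; tension to near edge: (42 − 0.5×29)×8 = 220 mm². R_n = min(0.6×450×1108, 0.6×345×1688) + 1.0×450×220 = min(299.16, 349.42) + 99 = 398.16 kN. φR_n = 0.75 × 398.16 = 298.6 kN.
Tension yield (gross): A_g = 141×8 = 1128 mm². φR_n = 0.90 × 345 × 1128 = 350.2 kN.
Governing: min(477.4, 393.7, 298.6, 350.2) = 298.6 kN → block shear.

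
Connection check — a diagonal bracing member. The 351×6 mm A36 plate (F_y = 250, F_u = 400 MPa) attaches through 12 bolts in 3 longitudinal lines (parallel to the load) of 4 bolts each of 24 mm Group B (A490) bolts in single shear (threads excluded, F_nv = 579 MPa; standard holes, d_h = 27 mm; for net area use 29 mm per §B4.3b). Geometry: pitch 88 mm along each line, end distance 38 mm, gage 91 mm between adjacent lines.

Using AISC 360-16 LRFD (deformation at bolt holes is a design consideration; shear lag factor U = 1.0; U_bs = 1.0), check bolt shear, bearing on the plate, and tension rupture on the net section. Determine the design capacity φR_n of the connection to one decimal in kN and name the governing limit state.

Bolt shear: A_b = π(24)²/4 = 452.39 mm². φR_n = 0.75 × 579 × 452.39 × 12 × 1 = 2357.4 kN.
Bearing (6 mm plate, F_u = 400 MPa): end bolts L_c = 38 − 27/2 = 24.5, R_n = min(1.2×24.5×6×400, 2.4×24×6×400) = 70.56 kN/bolt; interior L_c = 88 − 27 = 61, R_n = 138.24 kN/bolt. φR_n = 0.75 × (3×70.56 + 9×138.24) = 1091.9 kN.
Tension rupture (net): A_n = (351 − 3×29)×6 = 1584 mm² (U = 1.0, A_e = A_n). φR_n = 0.75 × 400 × 1584 = 475.2 kN.
Governing: min(2357.4, 1091.9, 475.2) = 475.2 kN → net-section rupture.

475.2 kN (net-section rupture governs)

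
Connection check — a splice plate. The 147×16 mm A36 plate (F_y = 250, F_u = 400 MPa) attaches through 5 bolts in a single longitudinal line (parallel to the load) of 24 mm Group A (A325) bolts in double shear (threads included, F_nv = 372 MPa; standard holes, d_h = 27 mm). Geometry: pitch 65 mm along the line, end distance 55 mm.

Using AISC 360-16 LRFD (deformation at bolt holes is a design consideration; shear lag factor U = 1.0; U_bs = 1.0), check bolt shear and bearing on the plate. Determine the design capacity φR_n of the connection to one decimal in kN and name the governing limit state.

Bolt shear: A_b = π(24)²/4 = 452.39 mm². φR_n = 0.75 × 372 × 452.39 × 5 × 2 = 1262.2 kN.
Bearing (16 mm plate, F_u = 400 MPa): end bolts L_c = 55 − 27/2 = 41.5, R_n = min(1.2×41.5×16×400, 2.4×24×16×400) = 318.72 kN/bolt; interior L_c = 65 − 27 = 38, R_n = 291.84 kN/bolt. φR_n = 0.75 × (1×318.72 + 4×291.84) = 1114.6 kN.
Governing: min(1262.2, 1114.6) = 1114.6 kN → bearing.

1114.6 kN (bearing governs)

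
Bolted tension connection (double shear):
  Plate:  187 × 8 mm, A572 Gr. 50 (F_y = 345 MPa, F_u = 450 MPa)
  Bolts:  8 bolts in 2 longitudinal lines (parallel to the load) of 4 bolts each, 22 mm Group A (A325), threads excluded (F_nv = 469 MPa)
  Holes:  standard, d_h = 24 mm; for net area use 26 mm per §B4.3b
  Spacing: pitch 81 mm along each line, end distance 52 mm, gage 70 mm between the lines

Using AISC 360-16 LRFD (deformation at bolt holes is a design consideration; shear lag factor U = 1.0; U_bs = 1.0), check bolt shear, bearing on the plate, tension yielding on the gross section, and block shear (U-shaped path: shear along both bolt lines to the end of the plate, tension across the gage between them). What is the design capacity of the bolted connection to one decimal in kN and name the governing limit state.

464.5 kN (gross-section yield governs)

Bolt shear: A_b = π(22)²/4 = 380.13 mm². φR_n = 0.75 × 469 × 380.13 × 8 × 2 = 2139.4 kN.
Bearing (8 mm plate, F_u = 450 MPa): end bolts L_c = 52 − 24/2 = 40, R_n = min(1.2×40×8×450, 2.4×22×8×450) = 172.8 kN/bolt; interior L_c = 81 − 24 = 57, R_n = 190.08 kN/bolt. φR_n = 0.75 × (2×172.8 + 6×190.08) = 1114.6 kN.
Tension yield (gross): A_g = 187×8 = 1496 mm². φR_n = 0.90 × 345 × 1496 = 464.5 kN.
Block shear: shear path 2×[52+3×81] = 2×295 mm, A_gv = 4720, A_nv = 2×(295 − 3.5×26)×8 = 3264 mm²; tension across gage: (70 − 1×26)×8 = 352 mm². R_n = min(0.6×450×3264, 0.6×345×4720) + 1.0×450×352 = min(881.28, 977.04) + 158.4 = 1039.7 kN. φR_n = 0.75 × 1039.7 = 779.8 kN.
Governing: min(2139.4, 1114.6, 464.5, 779.8) = 464.5 kN → gross-section yield.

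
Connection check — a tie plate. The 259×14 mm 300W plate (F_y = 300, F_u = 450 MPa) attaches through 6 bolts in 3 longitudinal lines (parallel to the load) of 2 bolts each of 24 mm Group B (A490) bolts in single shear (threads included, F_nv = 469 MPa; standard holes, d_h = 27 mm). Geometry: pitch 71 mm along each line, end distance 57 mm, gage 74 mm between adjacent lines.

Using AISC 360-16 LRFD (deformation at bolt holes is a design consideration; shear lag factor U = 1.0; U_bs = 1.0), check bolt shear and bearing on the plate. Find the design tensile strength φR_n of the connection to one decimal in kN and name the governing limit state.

Bolt shear: A_b = π(24)²/4 = 452.39 mm². φR_n = 0.75 × 469 × 452.39 × 6 × 1 = 954.8 kN.
Bearing (14 mm plate, F_u = 450 MPa): end bolts L_c = 57 − 27/2 = 43.5, R_n = min(1.2×43.5×14×450, 2.4×24×14×450) = 328.86 kN/bolt; interior L_c = 71 − 27 = 44, R_n = 332.64 kN/bolt. φR_n = 0.75 × (3×328.86 + 3×332.64) = 1488.4 kN.
Governing: min(954.8, 1488.4) = 954.8 kN → bolt shear.

954.8 kN (bolt shear governs)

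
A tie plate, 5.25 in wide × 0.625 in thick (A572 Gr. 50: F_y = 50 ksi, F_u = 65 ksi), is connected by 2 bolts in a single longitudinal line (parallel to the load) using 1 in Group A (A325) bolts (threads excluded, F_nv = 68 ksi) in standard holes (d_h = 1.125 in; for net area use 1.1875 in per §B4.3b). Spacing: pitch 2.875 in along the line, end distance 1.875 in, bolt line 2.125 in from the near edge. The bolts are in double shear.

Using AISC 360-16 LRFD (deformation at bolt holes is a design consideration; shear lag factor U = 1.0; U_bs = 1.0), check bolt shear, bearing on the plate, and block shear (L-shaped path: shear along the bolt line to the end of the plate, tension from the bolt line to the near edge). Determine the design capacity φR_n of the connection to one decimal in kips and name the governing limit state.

100.9 kips (block shear governs)

Bolt shear: A_b = π(1)²/4 = 0.7854 in². φR_n = 0.75 × 68 × 0.7854 × 2 × 2 = 160.2 kips.
Bearing (0.625 in plate, F_u = 65 ksi): end bolts L_c = 1.875 − 1.125/2 = 1.3125, R_n = min(1.2×1.3125×0.625×65, 2.4×1×0.625×65) = 63.984 kips/bolt; interior L_c = 2.875 − 1.125 = 1.75, R_n = 85.313 kips/bolt. φR_n = 0.75 × (1×63.984 + 1×85.313) = 112.0 kips.
Block shear: shear path 1×[1.875+1×2.875] = 1×4.75 in, A_gv = 2.9688, A_nv = 1×(4.75 − 1.5×1.1875)×0.625 = 1.8555 in²; tension to near edge: (2.125 − 0.5×1.1875)×0.625 = 0.95703 in². R_n = min(0.6×65×1.8555, 0.6×50×2.9688) + 1.0×65×0.95703 = min(72.365, 89.064) + 62.207 = 134.57 kips. φR_n = 0.75 × 134.57 = 100.9 kips.
Governing: min(160.2, 112.0, 100.9) = 100.9 kips → block shear.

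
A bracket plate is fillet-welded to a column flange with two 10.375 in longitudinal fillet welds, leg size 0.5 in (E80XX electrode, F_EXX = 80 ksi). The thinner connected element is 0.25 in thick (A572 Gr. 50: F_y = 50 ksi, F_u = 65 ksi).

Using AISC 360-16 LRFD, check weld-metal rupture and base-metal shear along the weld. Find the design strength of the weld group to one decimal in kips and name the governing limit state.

Weld metal: throat = 0.707×0.5 = 0.3535 in, L = 2×10.375 = 20.75 in. φR_n = 0.75 × 0.6 × 80 × 0.3535 × 20.75 = 264.1 kips.
Base metal shear (0.25 in plate): yield φR_n = 1.0×0.6×50×0.25×20.75 = 155.6 kips; rupture φR_n = 0.75×0.6×65×0.25×20.75 = 151.7 kips; take 151.7 kips (rupture).
Governing: min(264.1, 151.7) = 151.7 kips → base-metal shear.

151.7 kips (base-metal shear governs)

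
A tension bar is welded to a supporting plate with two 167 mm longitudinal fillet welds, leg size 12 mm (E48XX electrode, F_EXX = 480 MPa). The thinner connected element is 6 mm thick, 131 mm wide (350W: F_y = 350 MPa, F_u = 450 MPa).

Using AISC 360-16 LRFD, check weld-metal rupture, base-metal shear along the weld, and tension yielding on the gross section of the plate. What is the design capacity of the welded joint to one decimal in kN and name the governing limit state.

247.6 kN (gross-section yield governs)

Weld metal: throat = 0.707×12 = 8.484 mm, L = 2×167 = 334 mm. φR_n = 0.75 × 0.6 × 480 × 8.484 × 334 = 612.1 kN.
Base metal shear (6 mm plate): yield φR_n = 1.0×0.6×350×6×334 = 420.8 kN; rupture φR_n = 0.75×0.6×450×6×334 = 405.8 kN; take 405.8 kN (rupture).
Tension yield (gross): A_g = 131×6 = 786 mm². φR_n = 0.90 × 350 × 786 = 247.6 kN.
Governing: min(612.1, 405.8, 247.6) = 247.6 kN → gross-section yield.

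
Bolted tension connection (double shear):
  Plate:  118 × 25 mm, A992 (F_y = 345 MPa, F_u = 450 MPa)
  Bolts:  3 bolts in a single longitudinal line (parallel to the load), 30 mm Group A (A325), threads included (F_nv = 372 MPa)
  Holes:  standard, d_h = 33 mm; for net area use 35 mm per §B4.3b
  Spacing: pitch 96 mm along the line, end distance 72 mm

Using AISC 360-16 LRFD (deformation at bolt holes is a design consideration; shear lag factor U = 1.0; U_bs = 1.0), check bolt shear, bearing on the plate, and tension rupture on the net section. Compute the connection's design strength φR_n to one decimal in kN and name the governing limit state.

Bolt shear: A_b = π(30)²/4 = 706.86 mm². φR_n = 0.75 × 372 × 706.86 × 3 × 2 = 1183.3 kN.
Bearing (25 mm plate, F_u = 450 MPa): end bolts L_c = 72 − 33/2 = 55.5, R_n = min(1.2×55.5×25×450, 2.4×30×25×450) = 749.25 kN/bolt; interior L_c = 96 − 33 = 63, R_n = 810 kN/bolt. φR_n = 0.75 × (1×749.25 + 2×810) = 1776.9 kN.
Tension rupture (net): A_n = (118 − 1×35)×25 = 2075 mm² (U = 1.0, A_e = A_n). φR_n = 0.75 × 450 × 2075 = 700.3 kN.
Governing: min(1183.3, 1776.9, 700.3) = 700.3 kN → net-section rupture.

700.3 kN (net-section rupture governs)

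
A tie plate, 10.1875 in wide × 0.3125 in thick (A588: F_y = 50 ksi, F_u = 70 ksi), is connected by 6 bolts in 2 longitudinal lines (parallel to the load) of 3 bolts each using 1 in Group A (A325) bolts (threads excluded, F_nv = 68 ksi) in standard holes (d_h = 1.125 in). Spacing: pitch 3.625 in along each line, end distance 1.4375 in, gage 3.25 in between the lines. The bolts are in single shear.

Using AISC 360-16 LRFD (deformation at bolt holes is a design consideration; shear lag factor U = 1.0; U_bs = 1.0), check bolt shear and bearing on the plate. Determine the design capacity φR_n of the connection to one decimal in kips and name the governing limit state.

192.0 kips (bearing governs)

Bolt shear: A_b = π(1)²/4 = 0.7854 in². φR_n = 0.75 × 68 × 0.7854 × 6 × 1 = 240.3 kips.
Bearing (0.3125 in plate, F_u = 70 ksi): end bolts L_c = 1.4375 − 1.125/2 = 0.875, R_n = min(1.2×0.875×0.3125×70, 2.4×1×0.3125×70) = 22.969 kips/bolt; interior L_c = 3.625 − 1.125 = 2.5, R_n = 52.5 kips/bolt. φR_n = 0.75 × (2×22.969 + 4×52.5) = 192.0 kips.
Governing: min(240.3, 192.0) = 192.0 kips → bearing.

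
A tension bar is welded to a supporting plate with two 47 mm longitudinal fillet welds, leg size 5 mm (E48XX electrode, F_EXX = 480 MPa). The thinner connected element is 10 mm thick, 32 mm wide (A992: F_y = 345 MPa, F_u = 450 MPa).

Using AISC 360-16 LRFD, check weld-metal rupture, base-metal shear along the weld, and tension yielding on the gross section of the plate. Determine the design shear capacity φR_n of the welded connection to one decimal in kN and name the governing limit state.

71.8 kN (weld metal governs)

Weld metal: throat = 0.707×5 = 3.535 mm, L = 2×47 = 94 mm. φR_n = 0.75 × 0.6 × 480 × 3.535 × 94 = 71.8 kN.
Base metal shear (10 mm plate): yield φR_n = 1.0×0.6×345×10×94 = 194.6 kN; rupture φR_n = 0.75×0.6×450×10×94 = 190.4 kN; take 190.4 kN (rupture).
Tension yield (gross): A_g = 32×10 = 320 mm². φR_n = 0.90 × 345 × 320 = 99.4 kN.
Governing: min(71.8, 190.4, 99.4) = 71.8 kN → weld metal.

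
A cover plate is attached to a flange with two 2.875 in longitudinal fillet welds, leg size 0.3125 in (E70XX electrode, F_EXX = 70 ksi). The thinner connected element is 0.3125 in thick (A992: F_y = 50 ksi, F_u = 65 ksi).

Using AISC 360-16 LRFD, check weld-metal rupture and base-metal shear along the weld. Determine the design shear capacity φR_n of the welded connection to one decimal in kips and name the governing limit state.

Weld metal: throat = 0.707×0.3125 = 0.22094 in, L = 2×2.875 = 5.75 in. φR_n = 0.75 × 0.6 × 70 × 0.22094 × 5.75 = 40.0 kips.
Base metal shear (0.3125 in plate): yield φR_n = 1.0×0.6×50×0.3125×5.75 = 53.9 kips; rupture φR_n = 0.75×0.6×65×0.3125×5.75 = 52.6 kips; take 52.6 kips (rupture).
Governing: min(40.0, 52.6) = 40.0 kips → weld metal.

40.0 kips (weld metal governs)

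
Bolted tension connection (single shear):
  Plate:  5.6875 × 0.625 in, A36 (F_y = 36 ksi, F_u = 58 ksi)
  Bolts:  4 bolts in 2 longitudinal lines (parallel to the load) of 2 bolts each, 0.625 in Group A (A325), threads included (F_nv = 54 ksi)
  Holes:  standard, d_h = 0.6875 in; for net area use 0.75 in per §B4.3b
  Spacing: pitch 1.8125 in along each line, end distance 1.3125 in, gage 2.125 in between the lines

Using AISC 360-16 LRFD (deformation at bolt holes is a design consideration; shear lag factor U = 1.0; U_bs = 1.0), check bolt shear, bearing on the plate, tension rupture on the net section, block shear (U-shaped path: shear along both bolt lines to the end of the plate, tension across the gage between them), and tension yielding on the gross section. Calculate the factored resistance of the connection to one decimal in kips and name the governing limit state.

Bolt shear: A_b = π(0.625)²/4 = 0.3068 in². φR_n = 0.75 × 54 × 0.3068 × 4 × 1 = 49.7 kips.
Bearing (0.625 in plate, F_u = 58 ksi): end bolts L_c = 1.3125 − 0.6875/2 = 0.96875, R_n = min(1.2×0.96875×0.625×58, 2.4×0.625×0.625×58) = 42.141 kips/bolt; interior L_c = 1.8125 − 0.6875 = 1.125, R_n = 48.938 kips/bolt. φR_n = 0.75 × (2×42.141 + 2×48.938) = 136.6 kips.
Tension rupture (net): A_n = (5.6875 − 2×0.75)×0.625 = 2.6172 in² (U = 1.0, A_e = A_n). φR_n = 0.75 × 58 × 2.6172 = 113.8 kips.
Block shear: shear path 2×[1.3125+1×1.8125] = 2×3.125 in, A_gv = 3.9063, A_nv = 2×(3.125 − 1.5×0.75)×0.625 = 2.5 in²; tension across gage: (2.125 − 1×0.75)×0.625 = 0.85938 in². R_n = min(0.6×58×2.5, 0.6×36×3.9063) + 1.0×58×0.85938 = min(87, 84.376) + 49.844 = 134.22 kips. φR_n = 0.75 × 134.22 = 100.7 kips.
Tension yield (gross): A_g = 5.6875×0.625 = 3.5547 in². φR_n = 0.90 × 36 × 3.5547 = 115.2 kips.
Governing: min(49.7, 136.6, 113.8, 100.7, 115.2) = 49.7 kips → bolt shear.

49.7 kips (bolt shear governs)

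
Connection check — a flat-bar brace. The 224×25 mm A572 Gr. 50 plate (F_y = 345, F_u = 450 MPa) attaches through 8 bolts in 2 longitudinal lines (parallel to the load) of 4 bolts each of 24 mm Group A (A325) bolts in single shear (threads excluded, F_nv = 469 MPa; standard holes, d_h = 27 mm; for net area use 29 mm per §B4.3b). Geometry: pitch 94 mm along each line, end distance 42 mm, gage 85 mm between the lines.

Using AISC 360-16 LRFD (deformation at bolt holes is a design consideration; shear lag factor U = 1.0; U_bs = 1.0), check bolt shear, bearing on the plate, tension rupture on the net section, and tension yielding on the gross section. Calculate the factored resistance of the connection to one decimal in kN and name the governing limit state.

1273.0 kN (bolt shear governs)

Bolt shear: A_b = π(24)²/4 = 452.39 mm². φR_n = 0.75 × 469 × 452.39 × 8 × 1 = 1273.0 kN.
Bearing (25 mm plate, F_u = 450 MPa): end bolts L_c = 42 − 27/2 = 28.5, R_n = min(1.2×28.5×25×450, 2.4×24×25×450) = 384.75 kN/bolt; interior L_c = 94 − 27 = 67, R_n = 648 kN/bolt. φR_n = 0.75 × (2×384.75 + 6×648) = 3493.1 kN.
Tension rupture (net): A_n = (224 − 2×29)×25 = 4150 mm² (U = 1.0, A_e = A_n). φR_n = 0.75 × 450 × 4150 = 1400.6 kN.
Tension yield (gross): A_g = 224×25 = 5600 mm². φR_n = 0.90 × 345 × 5600 = 1738.8 kN.
Governing: min(1273.0, 3493.1, 1400.6, 1738.8) = 1273.0 kN → bolt shear.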